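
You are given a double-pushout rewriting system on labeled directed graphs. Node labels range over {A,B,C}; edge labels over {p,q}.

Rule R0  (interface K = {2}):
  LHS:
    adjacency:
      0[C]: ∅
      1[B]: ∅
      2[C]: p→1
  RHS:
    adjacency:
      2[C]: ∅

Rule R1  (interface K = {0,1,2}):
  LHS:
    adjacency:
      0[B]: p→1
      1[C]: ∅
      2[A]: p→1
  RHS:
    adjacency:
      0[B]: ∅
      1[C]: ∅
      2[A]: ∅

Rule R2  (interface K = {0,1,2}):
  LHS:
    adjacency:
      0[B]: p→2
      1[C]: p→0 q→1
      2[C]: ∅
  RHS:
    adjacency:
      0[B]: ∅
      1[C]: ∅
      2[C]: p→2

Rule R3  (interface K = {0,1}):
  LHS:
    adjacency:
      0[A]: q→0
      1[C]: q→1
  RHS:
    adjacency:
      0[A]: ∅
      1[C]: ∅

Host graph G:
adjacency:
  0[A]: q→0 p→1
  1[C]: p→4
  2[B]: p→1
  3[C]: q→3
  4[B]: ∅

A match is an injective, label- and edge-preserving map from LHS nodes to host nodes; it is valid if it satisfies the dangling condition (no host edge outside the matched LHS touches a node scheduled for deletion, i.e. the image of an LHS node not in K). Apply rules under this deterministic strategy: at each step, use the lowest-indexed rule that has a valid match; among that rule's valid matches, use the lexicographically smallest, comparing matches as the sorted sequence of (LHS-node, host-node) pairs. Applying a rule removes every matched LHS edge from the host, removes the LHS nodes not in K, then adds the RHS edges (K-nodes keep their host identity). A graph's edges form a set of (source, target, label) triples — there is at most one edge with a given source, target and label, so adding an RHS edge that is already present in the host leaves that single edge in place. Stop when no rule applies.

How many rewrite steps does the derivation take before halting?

Answer: 3

Steps:
start.  V:5 E:5  edges: 0-q->0 0-p->1 1-p->4 2-p->1 3-q->3
1. fire R1 via {0↦2, 1↦1, 2↦0}  →  V:5 E:3  edges: 0-q->0 1-p->4 3-q->3
2. fire R3 via {0↦0, 1↦3}  →  V:5 E:1  edges: 1-p->4
3. fire R0 via {0↦3, 1↦4, 2↦1}  →  V:3 E:0  edges: ∅
halt: no rule applies after step 3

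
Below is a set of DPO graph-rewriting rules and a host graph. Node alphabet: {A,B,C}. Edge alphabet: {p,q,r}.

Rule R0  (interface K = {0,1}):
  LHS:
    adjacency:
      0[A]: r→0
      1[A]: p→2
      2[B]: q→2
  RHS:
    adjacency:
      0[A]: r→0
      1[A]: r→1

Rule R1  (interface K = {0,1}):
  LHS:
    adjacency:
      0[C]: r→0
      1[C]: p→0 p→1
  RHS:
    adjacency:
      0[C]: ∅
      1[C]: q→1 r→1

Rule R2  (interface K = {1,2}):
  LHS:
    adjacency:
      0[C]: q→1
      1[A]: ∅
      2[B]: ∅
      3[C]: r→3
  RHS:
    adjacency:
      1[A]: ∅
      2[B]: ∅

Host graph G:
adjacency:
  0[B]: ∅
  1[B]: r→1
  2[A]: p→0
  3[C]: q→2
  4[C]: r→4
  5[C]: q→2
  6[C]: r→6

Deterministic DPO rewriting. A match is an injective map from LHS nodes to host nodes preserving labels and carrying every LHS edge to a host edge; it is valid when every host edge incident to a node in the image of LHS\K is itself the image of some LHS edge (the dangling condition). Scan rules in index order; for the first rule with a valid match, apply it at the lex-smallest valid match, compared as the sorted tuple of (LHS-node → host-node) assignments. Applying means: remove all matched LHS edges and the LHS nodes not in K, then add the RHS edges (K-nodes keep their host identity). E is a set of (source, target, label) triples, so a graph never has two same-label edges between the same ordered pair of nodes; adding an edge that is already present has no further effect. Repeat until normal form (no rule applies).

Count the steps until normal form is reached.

initial: |V|=7 |E|=6  E = 1-r->1 2-p->0 3-q->2 4-r->4 5-q->2 6-r->6
step 1: apply R2 at {0↦3, 1↦2, 2↦0, 3↦4}  → |V|=5 |E|=4  E = 1-r->1 2-p->0 5-q->2 6-r->6
step 2: apply R2 at {0↦5, 1↦2, 2↦0, 3↦6}  → |V|=3 |E|=2  E = 1-r->1 2-p->0
normal form: no rule applies after step 2

Answer: 2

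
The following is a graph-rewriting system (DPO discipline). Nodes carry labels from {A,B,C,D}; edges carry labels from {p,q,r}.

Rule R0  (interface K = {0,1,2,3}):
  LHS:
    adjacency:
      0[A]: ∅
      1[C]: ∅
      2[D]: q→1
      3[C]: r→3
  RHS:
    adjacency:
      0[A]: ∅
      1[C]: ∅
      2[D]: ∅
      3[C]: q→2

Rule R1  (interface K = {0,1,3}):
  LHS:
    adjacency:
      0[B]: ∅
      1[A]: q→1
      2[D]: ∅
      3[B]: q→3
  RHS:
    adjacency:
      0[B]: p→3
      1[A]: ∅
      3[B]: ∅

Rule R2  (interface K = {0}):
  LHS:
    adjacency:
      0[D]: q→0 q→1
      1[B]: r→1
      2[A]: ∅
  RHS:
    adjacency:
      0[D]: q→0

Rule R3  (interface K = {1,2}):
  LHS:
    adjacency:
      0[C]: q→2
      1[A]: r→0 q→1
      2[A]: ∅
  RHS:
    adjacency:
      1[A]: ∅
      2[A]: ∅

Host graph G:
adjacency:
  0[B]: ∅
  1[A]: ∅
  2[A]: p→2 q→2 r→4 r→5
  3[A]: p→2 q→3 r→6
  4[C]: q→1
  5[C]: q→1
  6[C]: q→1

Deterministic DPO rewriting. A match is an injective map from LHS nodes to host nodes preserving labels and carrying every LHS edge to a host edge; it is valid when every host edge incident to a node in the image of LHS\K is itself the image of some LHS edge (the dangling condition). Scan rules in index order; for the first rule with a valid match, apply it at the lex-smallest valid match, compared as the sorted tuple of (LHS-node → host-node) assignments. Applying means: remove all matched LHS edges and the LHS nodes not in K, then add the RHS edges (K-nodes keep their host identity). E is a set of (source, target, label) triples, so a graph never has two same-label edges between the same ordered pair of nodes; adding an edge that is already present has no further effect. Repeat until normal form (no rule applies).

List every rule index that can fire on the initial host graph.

Answer: [R3]

Derivation:
R0: no valid match — LHS pattern not found
R1: no valid match — LHS pattern not found
R2: no valid match — LHS pattern not found
R3: 3 valid matches — {0↦4, 1↦2, 2↦1}, {0↦5, 1↦2, 2↦1}, {0↦6, 1↦3, 2↦1}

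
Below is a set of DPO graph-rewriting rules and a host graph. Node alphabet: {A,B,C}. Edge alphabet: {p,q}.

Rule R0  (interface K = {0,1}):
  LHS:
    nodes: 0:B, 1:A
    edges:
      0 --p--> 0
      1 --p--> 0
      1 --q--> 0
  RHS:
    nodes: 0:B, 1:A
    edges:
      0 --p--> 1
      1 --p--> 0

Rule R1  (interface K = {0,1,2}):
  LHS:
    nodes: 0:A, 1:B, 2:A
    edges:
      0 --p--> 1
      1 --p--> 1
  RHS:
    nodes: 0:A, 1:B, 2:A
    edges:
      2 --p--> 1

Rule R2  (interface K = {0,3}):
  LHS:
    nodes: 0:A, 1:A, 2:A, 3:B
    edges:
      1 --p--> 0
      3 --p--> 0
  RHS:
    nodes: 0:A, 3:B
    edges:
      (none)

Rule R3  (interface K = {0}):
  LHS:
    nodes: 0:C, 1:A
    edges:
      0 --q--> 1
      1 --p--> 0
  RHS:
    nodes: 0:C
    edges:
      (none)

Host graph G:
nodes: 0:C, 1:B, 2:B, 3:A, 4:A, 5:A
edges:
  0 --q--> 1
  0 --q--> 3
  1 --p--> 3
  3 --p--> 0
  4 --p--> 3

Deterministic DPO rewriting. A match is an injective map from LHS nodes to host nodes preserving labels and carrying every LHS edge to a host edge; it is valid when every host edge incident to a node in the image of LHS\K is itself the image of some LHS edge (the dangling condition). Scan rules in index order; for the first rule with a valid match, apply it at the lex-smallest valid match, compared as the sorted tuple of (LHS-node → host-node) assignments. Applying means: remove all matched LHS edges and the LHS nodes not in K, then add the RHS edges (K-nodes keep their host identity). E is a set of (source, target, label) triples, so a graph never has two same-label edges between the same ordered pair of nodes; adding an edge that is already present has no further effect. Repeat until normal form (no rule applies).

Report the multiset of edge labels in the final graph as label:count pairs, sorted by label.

initial: |V|=6 |E|=5  E = 0-q->1 0-q->3 1-p->3 3-p->0 4-p->3
step 1: apply R2 at {0↦3, 1↦4, 2↦5, 3↦1}  → |V|=4 |E|=3  E = 0-q->1 0-q->3 3-p->0
step 2: apply R3 at {0↦0, 1↦3}  → |V|=3 |E|=1  E = 0-q->1
final graph: no rule applies after step 2
NF edges: [(0, 1, 'q')]

Answer: q:1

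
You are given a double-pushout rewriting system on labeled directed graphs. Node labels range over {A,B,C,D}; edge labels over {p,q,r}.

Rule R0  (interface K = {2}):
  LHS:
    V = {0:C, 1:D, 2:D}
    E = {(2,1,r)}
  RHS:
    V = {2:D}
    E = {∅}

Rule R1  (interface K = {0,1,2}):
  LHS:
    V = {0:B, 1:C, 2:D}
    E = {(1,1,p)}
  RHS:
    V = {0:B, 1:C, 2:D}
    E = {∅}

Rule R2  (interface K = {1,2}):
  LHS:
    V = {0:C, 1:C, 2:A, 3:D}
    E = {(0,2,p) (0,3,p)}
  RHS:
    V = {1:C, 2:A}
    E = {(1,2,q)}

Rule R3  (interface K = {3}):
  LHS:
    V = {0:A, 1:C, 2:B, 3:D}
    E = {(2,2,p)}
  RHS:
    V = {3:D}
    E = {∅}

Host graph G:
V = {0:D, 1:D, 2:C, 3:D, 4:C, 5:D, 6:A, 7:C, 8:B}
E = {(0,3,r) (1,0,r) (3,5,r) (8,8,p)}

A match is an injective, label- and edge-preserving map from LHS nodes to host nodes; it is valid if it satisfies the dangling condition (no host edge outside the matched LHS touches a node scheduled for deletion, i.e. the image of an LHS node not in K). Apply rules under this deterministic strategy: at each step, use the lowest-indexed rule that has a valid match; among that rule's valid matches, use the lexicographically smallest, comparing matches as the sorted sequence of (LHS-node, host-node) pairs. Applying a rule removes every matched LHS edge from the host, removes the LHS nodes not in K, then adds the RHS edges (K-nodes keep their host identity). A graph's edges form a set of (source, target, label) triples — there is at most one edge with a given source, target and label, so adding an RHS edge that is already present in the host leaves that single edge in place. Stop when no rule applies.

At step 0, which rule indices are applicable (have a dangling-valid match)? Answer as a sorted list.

R0: 3 valid matches — {0↦2, 1↦5, 2↦3}, {0↦4, 1↦5, 2↦3}, {0↦7, 1↦5, 2↦3}
R1: no valid match — LHS pattern not found
R2: no valid match — LHS pattern not found
R3: 12 valid matches — {0↦6, 1↦2, 2↦8, 3↦0}, {0↦6, 1↦2, 2↦8, 3↦1}, {0↦6, 1↦2, 2↦8, 3↦3} (+9 more)

Answer: [R0,R3]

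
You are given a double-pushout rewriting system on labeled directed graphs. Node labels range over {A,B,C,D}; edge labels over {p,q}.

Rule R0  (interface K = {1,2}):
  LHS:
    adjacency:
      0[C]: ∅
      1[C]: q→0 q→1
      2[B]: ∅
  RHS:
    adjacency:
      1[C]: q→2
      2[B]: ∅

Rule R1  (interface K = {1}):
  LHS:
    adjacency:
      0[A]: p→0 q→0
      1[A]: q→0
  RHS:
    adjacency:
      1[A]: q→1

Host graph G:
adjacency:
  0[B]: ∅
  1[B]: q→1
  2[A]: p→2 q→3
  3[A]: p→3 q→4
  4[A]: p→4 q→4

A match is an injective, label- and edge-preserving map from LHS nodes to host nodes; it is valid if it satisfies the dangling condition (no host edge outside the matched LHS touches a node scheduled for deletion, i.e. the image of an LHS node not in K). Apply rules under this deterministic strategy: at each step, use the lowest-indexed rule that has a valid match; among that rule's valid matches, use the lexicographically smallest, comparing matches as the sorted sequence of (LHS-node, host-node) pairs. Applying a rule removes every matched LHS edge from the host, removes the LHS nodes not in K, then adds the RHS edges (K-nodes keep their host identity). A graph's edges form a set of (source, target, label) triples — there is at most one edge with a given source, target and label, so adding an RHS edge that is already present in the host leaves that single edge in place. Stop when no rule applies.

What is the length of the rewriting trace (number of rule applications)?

[0] host  ⇒  5 nodes, 7 edges  {1-q->1 2-p->2 2-q->3 3-p->3 3-q->4 4-p->4 4-q->4}
[1] R1 @ {0↦4, 1↦3}  ⇒  4 nodes, 5 edges  {1-q->1 2-p->2 2-q->3 3-p->3 3-q->3}
[2] R1 @ {0↦3, 1↦2}  ⇒  3 nodes, 3 edges  {1-q->1 2-p->2 2-q->2}
halt: no rule applies after step 2

Answer: 2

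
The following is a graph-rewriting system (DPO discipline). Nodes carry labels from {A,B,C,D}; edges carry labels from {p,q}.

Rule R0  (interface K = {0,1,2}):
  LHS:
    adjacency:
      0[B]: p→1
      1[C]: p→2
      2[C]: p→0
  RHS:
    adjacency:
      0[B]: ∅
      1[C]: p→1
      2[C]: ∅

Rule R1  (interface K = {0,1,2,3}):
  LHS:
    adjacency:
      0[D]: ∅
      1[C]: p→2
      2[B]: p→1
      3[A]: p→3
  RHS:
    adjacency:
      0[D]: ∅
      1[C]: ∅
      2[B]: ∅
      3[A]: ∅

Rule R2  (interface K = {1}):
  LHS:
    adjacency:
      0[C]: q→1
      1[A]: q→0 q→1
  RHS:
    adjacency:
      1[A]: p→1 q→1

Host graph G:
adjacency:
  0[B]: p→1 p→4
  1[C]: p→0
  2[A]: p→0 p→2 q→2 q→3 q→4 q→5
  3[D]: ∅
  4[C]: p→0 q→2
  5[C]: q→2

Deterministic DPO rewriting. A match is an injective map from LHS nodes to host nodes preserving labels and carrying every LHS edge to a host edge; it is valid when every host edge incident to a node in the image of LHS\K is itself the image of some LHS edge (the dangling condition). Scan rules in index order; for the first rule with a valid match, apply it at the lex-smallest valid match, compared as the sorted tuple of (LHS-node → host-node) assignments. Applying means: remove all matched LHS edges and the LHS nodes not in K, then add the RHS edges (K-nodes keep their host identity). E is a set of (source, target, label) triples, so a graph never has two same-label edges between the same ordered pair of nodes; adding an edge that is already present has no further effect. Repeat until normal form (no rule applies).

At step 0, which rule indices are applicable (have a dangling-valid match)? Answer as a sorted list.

R0: no valid match — LHS pattern not found
R1: 2 valid matches — {0↦3, 1↦1, 2↦0, 3↦2}, {0↦3, 1↦4, 2↦0, 3↦2}
R2: 1 valid match — {0↦5, 1↦2}

Answer: [R1,R2]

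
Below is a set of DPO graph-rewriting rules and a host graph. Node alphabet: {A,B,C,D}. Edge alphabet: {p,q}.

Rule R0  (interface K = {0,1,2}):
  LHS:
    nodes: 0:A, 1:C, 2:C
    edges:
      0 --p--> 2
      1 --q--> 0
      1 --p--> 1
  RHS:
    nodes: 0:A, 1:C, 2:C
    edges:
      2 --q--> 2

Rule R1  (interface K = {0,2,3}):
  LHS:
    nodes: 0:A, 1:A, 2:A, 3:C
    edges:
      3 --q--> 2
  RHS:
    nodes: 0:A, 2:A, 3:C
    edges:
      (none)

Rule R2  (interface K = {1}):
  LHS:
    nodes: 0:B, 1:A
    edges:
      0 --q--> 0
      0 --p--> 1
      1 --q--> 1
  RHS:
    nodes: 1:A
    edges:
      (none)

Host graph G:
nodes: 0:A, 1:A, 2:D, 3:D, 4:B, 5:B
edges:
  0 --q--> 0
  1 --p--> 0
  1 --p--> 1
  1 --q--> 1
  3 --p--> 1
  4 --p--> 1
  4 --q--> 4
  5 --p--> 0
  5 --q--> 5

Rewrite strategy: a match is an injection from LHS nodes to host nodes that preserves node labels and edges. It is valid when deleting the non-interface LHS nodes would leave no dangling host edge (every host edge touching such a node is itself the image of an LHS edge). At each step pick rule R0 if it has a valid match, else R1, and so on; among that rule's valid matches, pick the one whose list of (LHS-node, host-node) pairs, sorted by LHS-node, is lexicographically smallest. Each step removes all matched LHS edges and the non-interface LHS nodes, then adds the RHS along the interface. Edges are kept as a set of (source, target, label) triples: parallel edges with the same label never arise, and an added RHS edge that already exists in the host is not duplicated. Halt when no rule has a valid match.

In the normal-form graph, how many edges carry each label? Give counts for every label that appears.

Answer: p:3

Rewrite trace:
[0] host  ⇒  6 nodes, 9 edges  {0-q->0 1-p->0 1-p->1 1-q->1 3-p->1 4-p->1 4-q->4 5-p->0 5-q->5}
[1] R2 @ {0↦4, 1↦1}  ⇒  5 nodes, 6 edges  {0-q->0 1-p->0 1-p->1 3-p->1 5-p->0 5-q->5}
[2] R2 @ {0↦5, 1↦0}  ⇒  4 nodes, 3 edges  {1-p->0 1-p->1 3-p->1}
halt: no rule applies after step 2
NF edges: [(1, 0, 'p'), (1, 1, 'p'), (3, 1, 'p')]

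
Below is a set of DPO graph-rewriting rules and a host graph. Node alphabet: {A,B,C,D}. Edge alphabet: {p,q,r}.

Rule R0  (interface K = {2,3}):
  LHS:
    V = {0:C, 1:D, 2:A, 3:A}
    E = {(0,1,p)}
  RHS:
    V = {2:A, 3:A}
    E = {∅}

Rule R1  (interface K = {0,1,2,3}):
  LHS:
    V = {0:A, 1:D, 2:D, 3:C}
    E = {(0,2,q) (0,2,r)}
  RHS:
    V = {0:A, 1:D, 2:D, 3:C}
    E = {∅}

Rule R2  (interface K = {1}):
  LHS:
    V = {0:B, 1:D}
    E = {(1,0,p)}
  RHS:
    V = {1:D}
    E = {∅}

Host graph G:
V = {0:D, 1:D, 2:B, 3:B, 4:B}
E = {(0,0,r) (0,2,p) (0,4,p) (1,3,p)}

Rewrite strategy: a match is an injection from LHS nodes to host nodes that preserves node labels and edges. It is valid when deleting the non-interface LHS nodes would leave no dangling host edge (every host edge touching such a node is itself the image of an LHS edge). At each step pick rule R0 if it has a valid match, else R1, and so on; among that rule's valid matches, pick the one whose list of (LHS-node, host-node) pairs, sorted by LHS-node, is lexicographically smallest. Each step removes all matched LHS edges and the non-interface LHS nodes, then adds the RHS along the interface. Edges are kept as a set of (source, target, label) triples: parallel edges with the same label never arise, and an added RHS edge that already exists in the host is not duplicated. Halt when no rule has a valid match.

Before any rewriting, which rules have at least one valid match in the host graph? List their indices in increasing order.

R0: no valid match — LHS pattern not found
R1: no valid match — LHS pattern not found
R2: 3 valid matches — {0↦2, 1↦0}, {0↦3, 1↦1}, {0↦4, 1↦0}

Answer: [R2]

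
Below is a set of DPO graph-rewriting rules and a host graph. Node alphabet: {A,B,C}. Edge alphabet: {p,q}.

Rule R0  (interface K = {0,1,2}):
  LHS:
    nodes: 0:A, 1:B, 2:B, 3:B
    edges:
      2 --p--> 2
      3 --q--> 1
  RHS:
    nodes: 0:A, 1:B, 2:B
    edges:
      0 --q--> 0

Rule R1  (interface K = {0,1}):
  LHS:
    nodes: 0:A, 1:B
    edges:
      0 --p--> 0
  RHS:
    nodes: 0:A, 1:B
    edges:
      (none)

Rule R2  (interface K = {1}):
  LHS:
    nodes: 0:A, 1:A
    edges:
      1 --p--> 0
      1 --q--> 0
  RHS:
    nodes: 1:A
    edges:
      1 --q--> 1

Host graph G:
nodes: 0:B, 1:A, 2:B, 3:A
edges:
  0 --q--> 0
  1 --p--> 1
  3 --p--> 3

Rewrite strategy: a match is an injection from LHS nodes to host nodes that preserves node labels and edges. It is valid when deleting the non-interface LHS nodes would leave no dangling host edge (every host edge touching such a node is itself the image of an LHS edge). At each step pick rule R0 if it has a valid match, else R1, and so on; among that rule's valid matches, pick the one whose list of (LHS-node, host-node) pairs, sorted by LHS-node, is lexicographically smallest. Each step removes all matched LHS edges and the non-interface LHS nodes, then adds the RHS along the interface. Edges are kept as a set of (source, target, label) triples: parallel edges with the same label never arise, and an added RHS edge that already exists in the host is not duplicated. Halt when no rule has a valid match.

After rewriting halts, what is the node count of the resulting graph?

Answer: 4

Rewrite trace:
initial: |V|=4 |E|=3  E = 0-q->0 1-p->1 3-p->3
step 1: apply R1 at {0↦1, 1↦0}  → |V|=4 |E|=2  E = 0-q->0 3-p->3
step 2: apply R1 at {0↦3, 1↦0}  → |V|=4 |E|=1  E = 0-q->0
halt: no rule applies after step 2
NF nodes: {0:B, 1:A, 2:B, 3:A}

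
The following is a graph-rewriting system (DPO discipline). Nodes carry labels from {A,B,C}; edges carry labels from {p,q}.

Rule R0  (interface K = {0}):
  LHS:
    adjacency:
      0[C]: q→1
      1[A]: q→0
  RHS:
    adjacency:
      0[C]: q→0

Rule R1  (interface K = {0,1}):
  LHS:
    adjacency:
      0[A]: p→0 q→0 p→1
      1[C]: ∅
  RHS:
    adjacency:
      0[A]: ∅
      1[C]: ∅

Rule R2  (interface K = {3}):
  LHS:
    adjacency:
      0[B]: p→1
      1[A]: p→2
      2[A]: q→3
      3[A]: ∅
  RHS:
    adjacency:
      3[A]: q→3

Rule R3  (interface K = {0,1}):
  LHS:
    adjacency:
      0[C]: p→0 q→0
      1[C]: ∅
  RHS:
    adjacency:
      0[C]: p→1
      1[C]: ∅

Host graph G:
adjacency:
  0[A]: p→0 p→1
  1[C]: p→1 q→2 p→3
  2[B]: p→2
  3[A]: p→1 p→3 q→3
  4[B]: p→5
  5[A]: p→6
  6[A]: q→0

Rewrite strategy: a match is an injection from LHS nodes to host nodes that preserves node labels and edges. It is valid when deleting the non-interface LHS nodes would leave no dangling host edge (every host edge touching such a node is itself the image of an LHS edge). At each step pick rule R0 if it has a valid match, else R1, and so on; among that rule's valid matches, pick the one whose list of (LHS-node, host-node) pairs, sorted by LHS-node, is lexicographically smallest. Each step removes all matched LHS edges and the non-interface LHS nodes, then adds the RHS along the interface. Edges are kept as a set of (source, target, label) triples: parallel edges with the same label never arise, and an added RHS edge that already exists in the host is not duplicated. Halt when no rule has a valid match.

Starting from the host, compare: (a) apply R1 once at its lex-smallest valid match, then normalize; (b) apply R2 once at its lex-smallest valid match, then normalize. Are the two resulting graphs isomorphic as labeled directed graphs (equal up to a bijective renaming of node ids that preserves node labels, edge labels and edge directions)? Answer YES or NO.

Answer: YES

Steps:
branch R1-first: apply at {0↦3, 1↦1} → |E|=9, then 2 more step(s) → NF |V|=4 |E|=4 V={0:A, 1:C, 2:B, 3:A} E=1-p->1 1-q->2 1-p->3 2-p->2
branch R2-first: apply at {0↦4, 1↦5, 2↦6, 3↦0} → |E|=10, then 2 more step(s) → NF |V|=4 |E|=4 V={0:A, 1:C, 2:B, 3:A} E=1-p->1 1-q->2 1-p->3 2-p->2
graphs isomorphic (equal up to label-preserving node renaming)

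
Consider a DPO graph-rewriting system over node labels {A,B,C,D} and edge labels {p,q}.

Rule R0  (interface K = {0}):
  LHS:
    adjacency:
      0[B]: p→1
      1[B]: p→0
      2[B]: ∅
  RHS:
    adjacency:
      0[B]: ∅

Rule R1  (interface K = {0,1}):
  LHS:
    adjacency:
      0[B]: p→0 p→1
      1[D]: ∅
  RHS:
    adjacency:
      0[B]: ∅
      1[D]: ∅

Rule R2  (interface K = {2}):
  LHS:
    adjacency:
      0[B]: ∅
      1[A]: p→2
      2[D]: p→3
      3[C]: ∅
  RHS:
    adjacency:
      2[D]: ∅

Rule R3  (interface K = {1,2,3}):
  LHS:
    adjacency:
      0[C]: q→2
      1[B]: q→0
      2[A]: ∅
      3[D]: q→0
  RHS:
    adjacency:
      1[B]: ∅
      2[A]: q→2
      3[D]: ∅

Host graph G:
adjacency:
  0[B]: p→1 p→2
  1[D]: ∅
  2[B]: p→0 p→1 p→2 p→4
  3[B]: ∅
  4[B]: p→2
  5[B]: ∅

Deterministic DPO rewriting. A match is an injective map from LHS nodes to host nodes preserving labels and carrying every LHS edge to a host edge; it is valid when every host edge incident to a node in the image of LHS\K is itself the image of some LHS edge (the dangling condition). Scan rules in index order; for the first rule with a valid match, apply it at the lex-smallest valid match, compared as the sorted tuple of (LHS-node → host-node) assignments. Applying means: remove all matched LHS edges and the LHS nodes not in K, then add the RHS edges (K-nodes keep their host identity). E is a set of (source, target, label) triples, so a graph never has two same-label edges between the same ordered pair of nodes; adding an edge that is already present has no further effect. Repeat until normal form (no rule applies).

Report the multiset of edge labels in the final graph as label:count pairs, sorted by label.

Answer: p:1

Rewrite trace:
start.  V:6 E:7  edges: 0-p->1 0-p->2 2-p->0 2-p->1 2-p->2 2-p->4 4-p->2
1. fire R0 via {0↦2, 1↦4, 2↦3}  →  V:4 E:5  edges: 0-p->1 0-p->2 2-p->0 2-p->1 2-p->2
2. fire R1 via {0↦2, 1↦1}  →  V:4 E:3  edges: 0-p->1 0-p->2 2-p->0
3. fire R0 via {0↦0, 1↦2, 2↦5}  →  V:2 E:1  edges: 0-p->1
final graph: no rule applies after step 3
NF edges: [(0, 1, 'p')]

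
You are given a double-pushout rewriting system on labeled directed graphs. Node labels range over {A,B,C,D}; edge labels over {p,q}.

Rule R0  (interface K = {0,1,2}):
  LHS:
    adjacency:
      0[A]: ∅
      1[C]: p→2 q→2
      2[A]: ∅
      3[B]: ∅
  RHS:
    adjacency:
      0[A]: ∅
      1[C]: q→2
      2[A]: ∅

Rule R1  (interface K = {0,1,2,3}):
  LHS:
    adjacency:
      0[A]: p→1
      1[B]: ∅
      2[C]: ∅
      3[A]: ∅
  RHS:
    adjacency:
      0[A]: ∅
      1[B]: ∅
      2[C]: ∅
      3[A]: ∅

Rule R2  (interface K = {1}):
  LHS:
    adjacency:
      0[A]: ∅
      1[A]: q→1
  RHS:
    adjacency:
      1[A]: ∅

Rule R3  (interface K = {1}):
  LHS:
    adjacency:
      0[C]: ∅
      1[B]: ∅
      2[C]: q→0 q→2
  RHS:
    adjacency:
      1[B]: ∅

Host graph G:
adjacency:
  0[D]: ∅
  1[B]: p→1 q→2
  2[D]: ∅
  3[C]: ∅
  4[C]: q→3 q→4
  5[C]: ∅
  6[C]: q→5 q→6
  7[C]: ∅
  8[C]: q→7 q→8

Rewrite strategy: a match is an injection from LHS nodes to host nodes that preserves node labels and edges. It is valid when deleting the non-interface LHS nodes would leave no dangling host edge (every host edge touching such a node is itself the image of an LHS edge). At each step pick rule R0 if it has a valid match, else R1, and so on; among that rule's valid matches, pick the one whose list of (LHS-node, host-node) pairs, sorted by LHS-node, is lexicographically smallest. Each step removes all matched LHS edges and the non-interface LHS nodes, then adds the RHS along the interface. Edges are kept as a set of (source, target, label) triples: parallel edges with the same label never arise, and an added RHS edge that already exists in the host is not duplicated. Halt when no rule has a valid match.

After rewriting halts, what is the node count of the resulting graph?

[0] host  ⇒  9 nodes, 8 edges  {1-p->1 1-q->2 4-q->3 4-q->4 6-q->5 6-q->6 8-q->7 8-q->8}
[1] R3 @ {0↦3, 1↦1, 2↦4}  ⇒  7 nodes, 6 edges  {1-p->1 1-q->2 6-q->5 6-q->6 8-q->7 8-q->8}
[2] R3 @ {0↦5, 1↦1, 2↦6}  ⇒  5 nodes, 4 edges  {1-p->1 1-q->2 8-q->7 8-q->8}
[3] R3 @ {0↦7, 1↦1, 2↦8}  ⇒  3 nodes, 2 edges  {1-p->1 1-q->2}
halt: no rule applies after step 3
NF nodes: {0:D, 1:B, 2:D}

Answer: 3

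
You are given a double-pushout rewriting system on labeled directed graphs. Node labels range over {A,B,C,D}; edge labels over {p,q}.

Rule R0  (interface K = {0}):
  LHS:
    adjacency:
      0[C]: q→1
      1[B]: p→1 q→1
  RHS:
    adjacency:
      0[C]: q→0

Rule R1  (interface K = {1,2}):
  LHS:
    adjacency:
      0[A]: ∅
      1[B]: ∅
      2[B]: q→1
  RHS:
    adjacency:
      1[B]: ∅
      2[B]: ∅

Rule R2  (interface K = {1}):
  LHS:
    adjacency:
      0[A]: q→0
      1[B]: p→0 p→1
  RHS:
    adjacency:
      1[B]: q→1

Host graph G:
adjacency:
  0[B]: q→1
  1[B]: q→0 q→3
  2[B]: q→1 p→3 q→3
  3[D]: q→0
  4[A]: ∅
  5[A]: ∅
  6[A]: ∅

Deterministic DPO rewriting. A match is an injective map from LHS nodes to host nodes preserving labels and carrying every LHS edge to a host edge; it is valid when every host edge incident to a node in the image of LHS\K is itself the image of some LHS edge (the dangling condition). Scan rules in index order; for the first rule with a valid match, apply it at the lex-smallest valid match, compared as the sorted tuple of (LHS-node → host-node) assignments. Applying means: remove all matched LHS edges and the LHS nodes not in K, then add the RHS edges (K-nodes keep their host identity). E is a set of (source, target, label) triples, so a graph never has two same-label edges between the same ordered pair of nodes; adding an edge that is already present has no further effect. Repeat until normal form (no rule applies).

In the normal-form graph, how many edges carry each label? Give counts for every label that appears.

Answer: p:1 q:3

Rewrite trace:
start.  V:7 E:7  edges: 0-q->1 1-q->0 1-q->3 2-q->1 2-p->3 2-q->3 3-q->0
1. fire R1 via {0↦4, 1↦0, 2↦1}  →  V:6 E:6  edges: 0-q->1 1-q->3 2-q->1 2-p->3 2-q->3 3-q->0
2. fire R1 via {0↦5, 1↦1, 2↦0}  →  V:5 E:5  edges: 1-q->3 2-q->1 2-p->3 2-q->3 3-q->0
3. fire R1 via {0↦6, 1↦1, 2↦2}  →  V:4 E:4  edges: 1-q->3 2-p->3 2-q->3 3-q->0
halt: no rule applies after step 3
NF edges: [(1, 3, 'q'), (2, 3, 'p'), (2, 3, 'q'), (3, 0, 'q')]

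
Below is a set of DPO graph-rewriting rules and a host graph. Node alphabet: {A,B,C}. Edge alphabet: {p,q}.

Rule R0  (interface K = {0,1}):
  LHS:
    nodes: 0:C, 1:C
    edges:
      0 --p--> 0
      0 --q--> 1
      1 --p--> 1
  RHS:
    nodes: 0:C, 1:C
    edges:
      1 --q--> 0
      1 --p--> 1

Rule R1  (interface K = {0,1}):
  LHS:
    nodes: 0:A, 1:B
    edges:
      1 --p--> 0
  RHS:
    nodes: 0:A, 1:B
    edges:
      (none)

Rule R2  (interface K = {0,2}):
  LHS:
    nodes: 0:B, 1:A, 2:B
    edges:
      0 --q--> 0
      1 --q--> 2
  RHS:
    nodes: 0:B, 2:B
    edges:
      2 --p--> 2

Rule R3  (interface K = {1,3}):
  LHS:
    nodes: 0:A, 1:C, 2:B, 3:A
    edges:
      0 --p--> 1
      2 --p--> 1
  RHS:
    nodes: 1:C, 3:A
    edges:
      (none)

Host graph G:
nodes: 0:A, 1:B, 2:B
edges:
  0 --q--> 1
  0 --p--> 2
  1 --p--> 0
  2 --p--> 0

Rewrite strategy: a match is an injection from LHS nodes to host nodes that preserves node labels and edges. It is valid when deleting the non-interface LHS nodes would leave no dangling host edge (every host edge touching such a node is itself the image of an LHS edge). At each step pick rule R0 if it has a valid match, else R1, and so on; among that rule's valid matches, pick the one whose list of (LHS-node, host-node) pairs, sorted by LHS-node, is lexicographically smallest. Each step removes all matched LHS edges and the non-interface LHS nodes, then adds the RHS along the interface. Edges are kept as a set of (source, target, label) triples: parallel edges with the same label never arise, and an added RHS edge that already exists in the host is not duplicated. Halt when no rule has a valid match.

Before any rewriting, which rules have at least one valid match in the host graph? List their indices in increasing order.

Answer: [R1]

Rewrite trace:
R0: no valid match — LHS pattern not found
R1: 2 valid matches — {0↦0, 1↦1}, {0↦0, 1↦2}
R2: no valid match — LHS pattern not found
R3: no valid match — LHS pattern not found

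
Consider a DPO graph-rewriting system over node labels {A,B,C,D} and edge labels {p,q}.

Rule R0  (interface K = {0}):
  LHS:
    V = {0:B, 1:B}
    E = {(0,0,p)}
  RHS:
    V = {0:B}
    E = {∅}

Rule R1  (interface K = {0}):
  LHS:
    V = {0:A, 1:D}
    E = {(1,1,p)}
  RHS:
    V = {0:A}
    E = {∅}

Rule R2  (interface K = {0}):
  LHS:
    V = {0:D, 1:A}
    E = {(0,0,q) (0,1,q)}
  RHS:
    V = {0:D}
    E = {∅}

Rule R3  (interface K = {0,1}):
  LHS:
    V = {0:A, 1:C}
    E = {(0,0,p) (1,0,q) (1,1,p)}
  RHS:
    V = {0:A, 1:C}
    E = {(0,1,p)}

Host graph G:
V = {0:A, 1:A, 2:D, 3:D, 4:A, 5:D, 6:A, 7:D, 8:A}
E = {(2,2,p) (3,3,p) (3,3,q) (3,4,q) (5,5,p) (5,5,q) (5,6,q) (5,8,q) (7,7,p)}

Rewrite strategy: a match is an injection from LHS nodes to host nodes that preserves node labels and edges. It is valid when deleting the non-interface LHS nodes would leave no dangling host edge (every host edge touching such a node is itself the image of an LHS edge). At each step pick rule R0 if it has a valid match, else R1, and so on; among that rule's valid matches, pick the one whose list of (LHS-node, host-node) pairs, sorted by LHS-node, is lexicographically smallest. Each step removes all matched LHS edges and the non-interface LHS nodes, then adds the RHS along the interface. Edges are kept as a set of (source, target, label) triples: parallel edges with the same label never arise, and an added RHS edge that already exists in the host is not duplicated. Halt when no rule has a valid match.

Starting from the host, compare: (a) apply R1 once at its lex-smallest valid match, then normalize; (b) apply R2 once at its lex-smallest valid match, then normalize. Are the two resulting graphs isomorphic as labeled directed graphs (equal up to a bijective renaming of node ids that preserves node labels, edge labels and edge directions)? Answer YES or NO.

branch R1-first: apply at {0↦0, 1↦2} → |E|=8, then 4 more step(s) → NF |V|=4 |E|=2 V={0:A, 1:A, 5:D, 8:A} E=5-p->5 5-q->8
branch R2-first: apply at {0↦3, 1↦4} → |E|=7, then 4 more step(s) → NF |V|=4 |E|=2 V={0:A, 1:A, 5:D, 8:A} E=5-p->5 5-q->8
graphs isomorphic (equal up to label-preserving node renaming)

Answer: YES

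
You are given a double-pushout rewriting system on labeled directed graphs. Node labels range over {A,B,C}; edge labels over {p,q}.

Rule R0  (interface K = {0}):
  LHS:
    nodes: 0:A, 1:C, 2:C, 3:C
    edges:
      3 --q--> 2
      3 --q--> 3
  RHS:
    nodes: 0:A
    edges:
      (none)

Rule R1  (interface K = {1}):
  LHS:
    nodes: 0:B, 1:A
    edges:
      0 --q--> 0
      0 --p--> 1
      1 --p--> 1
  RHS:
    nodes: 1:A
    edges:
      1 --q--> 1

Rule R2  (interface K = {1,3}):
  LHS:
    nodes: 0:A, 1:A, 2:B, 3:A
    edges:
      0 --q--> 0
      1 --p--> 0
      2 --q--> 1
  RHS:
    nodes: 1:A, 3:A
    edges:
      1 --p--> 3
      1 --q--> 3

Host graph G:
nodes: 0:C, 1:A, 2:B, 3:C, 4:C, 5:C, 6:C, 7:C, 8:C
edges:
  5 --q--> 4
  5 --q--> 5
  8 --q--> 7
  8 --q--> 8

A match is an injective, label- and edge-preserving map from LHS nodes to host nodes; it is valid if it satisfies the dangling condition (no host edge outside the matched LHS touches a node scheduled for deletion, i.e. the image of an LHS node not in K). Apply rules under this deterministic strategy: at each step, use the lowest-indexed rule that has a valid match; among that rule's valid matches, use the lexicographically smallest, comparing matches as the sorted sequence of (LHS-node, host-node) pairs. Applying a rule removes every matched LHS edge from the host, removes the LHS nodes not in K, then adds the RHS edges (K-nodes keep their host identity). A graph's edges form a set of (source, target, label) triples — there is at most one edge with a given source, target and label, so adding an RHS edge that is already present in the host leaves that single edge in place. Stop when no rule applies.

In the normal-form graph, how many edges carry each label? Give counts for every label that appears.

Answer: (no edges)

Derivation:
initial: |V|=9 |E|=4  E = 5-q->4 5-q->5 8-q->7 8-q->8
step 1: apply R0 at {0↦1, 1↦0, 2↦4, 3↦5}  → |V|=6 |E|=2  E = 8-q->7 8-q->8
step 2: apply R0 at {0↦1, 1↦3, 2↦7, 3↦8}  → |V|=3 |E|=0  E = ∅
halt: no rule applies after step 2
NF edges: []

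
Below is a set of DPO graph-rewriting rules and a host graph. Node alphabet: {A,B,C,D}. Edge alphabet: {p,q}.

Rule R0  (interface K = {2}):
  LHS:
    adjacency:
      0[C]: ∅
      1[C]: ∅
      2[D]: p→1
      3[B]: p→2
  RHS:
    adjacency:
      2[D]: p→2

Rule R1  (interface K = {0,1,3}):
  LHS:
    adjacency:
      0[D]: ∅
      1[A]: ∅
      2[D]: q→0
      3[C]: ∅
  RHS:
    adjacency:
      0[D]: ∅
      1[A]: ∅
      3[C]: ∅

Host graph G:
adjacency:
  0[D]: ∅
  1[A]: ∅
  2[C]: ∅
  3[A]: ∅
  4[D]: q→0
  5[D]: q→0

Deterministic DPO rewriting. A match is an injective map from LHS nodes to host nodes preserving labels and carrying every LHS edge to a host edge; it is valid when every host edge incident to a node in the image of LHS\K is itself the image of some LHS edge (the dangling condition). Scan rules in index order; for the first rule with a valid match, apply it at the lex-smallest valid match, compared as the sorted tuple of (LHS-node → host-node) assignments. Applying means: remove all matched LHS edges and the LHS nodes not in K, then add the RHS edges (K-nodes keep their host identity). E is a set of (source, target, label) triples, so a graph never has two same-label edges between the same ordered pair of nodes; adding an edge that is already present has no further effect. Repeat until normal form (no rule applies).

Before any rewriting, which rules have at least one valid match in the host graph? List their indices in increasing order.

Answer: [R1]

Derivation:
R0: no valid match — LHS pattern not found
R1: 4 valid matches — {0↦0, 1↦1, 2↦4, 3↦2}, {0↦0, 1↦1, 2↦5, 3↦2}, {0↦0, 1↦3, 2↦4, 3↦2} (+1 more)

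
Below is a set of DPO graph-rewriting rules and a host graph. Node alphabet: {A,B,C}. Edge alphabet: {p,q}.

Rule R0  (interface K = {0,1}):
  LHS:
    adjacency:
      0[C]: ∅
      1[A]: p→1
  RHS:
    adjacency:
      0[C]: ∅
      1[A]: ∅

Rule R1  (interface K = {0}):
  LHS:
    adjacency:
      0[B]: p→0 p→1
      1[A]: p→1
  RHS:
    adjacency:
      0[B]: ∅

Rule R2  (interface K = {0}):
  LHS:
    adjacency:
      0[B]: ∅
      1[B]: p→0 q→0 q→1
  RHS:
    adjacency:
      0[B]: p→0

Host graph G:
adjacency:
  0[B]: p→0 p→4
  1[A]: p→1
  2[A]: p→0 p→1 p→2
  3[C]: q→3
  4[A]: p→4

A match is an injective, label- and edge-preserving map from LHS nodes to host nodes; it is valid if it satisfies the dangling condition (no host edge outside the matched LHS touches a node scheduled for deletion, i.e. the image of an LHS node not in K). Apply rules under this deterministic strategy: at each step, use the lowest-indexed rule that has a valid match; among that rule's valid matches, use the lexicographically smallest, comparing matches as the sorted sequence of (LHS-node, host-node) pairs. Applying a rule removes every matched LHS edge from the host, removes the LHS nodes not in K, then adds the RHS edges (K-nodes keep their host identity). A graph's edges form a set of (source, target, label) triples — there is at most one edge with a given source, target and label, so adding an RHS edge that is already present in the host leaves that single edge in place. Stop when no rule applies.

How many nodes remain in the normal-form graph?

Answer: 5

Rewrite trace:
[0] host  ⇒  5 nodes, 8 edges  {0-p->0 0-p->4 1-p->1 2-p->0 2-p->1 2-p->2 3-q->3 4-p->4}
[1] R0 @ {0↦3, 1↦1}  ⇒  5 nodes, 7 edges  {0-p->0 0-p->4 2-p->0 2-p->1 2-p->2 3-q->3 4-p->4}
[2] R0 @ {0↦3, 1↦2}  ⇒  5 nodes, 6 edges  {0-p->0 0-p->4 2-p->0 2-p->1 3-q->3 4-p->4}
[3] R0 @ {0↦3, 1↦4}  ⇒  5 nodes, 5 edges  {0-p->0 0-p->4 2-p->0 2-p->1 3-q->3}
final graph: no rule applies after step 3
NF nodes: {0:B, 1:A, 2:A, 3:C, 4:A}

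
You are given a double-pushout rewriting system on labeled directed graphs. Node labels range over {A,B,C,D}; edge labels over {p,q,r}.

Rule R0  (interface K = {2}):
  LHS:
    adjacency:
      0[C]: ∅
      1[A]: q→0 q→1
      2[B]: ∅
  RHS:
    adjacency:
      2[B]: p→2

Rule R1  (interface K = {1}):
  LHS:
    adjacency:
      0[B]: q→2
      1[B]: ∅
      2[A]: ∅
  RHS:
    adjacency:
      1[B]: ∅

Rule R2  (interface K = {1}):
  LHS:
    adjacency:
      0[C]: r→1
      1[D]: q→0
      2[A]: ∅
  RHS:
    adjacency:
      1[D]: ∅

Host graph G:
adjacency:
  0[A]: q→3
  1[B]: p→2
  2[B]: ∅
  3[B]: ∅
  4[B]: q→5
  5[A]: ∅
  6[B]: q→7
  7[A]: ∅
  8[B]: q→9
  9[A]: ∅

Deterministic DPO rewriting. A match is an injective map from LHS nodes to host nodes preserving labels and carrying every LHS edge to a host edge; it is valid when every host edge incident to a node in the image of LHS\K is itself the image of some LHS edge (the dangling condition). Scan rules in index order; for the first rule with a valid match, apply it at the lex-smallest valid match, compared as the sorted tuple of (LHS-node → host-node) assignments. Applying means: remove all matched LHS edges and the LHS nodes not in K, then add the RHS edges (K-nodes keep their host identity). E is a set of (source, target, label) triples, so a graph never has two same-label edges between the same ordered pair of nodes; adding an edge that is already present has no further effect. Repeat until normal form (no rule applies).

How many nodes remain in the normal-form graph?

Answer: 4

Steps:
initial: |V|=10 |E|=5  E = 0-q->3 1-p->2 4-q->5 6-q->7 8-q->9
step 1: apply R1 at {0↦4, 1↦1, 2↦5}  → |V|=8 |E|=4  E = 0-q->3 1-p->2 6-q->7 8-q->9
step 2: apply R1 at {0↦6, 1↦1, 2↦7}  → |V|=6 |E|=3  E = 0-q->3 1-p->2 8-q->9
step 3: apply R1 at {0↦8, 1↦1, 2↦9}  → |V|=4 |E|=2  E = 0-q->3 1-p->2
halt: no rule applies after step 3
NF nodes: {0:A, 1:B, 2:B, 3:B}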